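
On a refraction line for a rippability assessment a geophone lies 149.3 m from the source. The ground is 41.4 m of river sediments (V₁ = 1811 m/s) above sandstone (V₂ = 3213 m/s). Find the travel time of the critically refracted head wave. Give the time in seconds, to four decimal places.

t = x/V₂ + 2h·√(V₂²−V₁²)/(V₁V₂).
√(V₂²−V₁²) = √(3213²−1811²) = 2654.0 m/s; delay term = 2·41.4·2654.0/(1811·3213) = 0.03777 s.
t = 149.3/3213 + 0.03777 = 0.08423 s.

0.0842 s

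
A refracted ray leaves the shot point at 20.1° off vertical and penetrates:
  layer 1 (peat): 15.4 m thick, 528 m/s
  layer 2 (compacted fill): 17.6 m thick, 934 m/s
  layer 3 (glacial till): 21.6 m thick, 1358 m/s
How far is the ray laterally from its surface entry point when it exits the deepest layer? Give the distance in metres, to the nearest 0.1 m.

Ray parameter p = sin 20.1° / 528 m/s = 6.5087e-04 s/m.
Layer 1: θ = 20.10°; offset = 15.4·tan 20.10° = 5.636 m.
Layer 2: sin θ = p·934 = 0.6079 → θ = 37.44°; offset = 17.6·tan 37.44° = 13.475 m.
Layer 3: sin θ = p·1358 = 0.8839 → θ = 62.11°; offset = 21.6·tan 62.11° = 40.820 m.
Total horizontal offset = 59.931 m.

59.9 m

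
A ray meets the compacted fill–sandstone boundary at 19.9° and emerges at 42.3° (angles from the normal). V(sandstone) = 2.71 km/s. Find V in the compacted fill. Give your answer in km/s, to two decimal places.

1.37 km/s

sin 19.9° = 0.3404; sin 42.3° = 0.6730.
V₁ = V₂·(sin θ₁/sin θ₂) = 2.71·(0.3404/0.6730) = 1.37 km/s.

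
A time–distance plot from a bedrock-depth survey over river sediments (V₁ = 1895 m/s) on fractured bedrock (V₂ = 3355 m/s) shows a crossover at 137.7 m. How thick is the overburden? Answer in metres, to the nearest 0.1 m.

x_cross = 2h·√((V₂+V₁)/(V₂−V₁)) → h = x_cross / (2·√((V₂+V₁)/(V₂−V₁))).
√((V₂+V₁)/(V₂−V₁)) = √((3355+1895)/(3355−1895)) = 1.8963.
h = 137.7 / (2·1.8963) = 36.31 m.

36.3 m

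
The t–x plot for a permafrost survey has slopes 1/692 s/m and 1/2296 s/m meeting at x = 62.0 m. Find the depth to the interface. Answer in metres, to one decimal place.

h = (x_cross/2)·√((V₂−V₁)/(V₂+V₁)).
(V₂−V₁)/(V₂+V₁) = (2296−692)/(2296+692) = 0.5368; √ = 0.7327.
h = (62.0/2)·0.7327 = 22.71 m.

22.7 m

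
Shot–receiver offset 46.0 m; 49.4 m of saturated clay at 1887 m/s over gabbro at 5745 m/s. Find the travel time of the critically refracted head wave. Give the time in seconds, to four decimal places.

θ_c = arcsin(V₁/V₂) = arcsin(1887/5745) = 19.18°, cos θ_c = 0.9445.
Intercept time tᵢ = 2h cos θ_c / V₁ = 2·49.4·0.9445/1887 = 0.04945 s.
t = x/V₂ + tᵢ = 46.0/5745 + 0.04945 = 0.05746 s.

0.0575 s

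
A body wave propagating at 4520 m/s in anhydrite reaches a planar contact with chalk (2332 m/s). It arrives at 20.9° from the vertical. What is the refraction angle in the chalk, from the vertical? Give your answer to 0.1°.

10.6°

sin θ₁/V₁ = sin θ₂/V₂ ⇒ sin θ₂ = 2332·sin 20.9°/4520 = 2332·0.3567/4520 = 0.1841.
θ₂ = sin⁻¹(0.1841) = 10.61° (from vertical).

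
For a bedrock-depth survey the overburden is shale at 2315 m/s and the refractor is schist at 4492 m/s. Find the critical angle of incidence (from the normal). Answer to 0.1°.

31.0°

Critical incidence: sin θ_c = V₁/V₂ = 2315/4492 = 0.5154.
θ_c = arcsin 0.5154 = 31.02°.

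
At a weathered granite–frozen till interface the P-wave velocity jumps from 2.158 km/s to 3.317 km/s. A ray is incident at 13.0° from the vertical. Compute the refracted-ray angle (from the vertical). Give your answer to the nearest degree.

Snell's law: sin θ₂ = (V₂/V₁)·sin θ₁ = (3.317/2.158)·sin 13.0° = 0.3458.
θ₂ = sin⁻¹(0.3458) = 20.23° (from vertical).

20°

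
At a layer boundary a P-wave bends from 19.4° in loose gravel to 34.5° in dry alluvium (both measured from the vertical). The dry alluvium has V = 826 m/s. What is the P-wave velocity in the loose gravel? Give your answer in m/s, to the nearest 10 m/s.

Snell's law: sin 19.4°/V₁ = sin 34.5°/V₂.
V₁ = V₂·sin 19.4°/sin 34.5° = 826 × 0.5864 = 484.40 m/s.

480 m/s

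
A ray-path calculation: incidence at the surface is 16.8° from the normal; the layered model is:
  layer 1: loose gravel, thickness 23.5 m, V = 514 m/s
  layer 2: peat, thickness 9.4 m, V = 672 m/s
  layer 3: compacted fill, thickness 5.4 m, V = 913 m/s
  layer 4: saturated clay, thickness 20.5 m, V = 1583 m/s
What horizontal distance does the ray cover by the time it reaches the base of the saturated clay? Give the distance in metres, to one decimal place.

Apply Snell's law at each interface; in layer i the horizontal offset is hᵢ·tan θᵢ.
Layer 1: θ = 16.80°; offset = 23.5·tan 16.80° = 7.095 m.
Layer 2: sin θ = 672·sin 16.8°/514 = 0.3779, θ = 22.20°; offset = 9.4·tan 22.20° = 3.837 m.
Layer 3: sin θ = 913·sin 16.8°/514 = 0.5134, θ = 30.89°; offset = 5.4·tan 30.89° = 3.231 m.
Layer 4: sin θ = 1583·sin 16.8°/514 = 0.8902, θ = 62.89°; offset = 20.5·tan 62.89° = 40.047 m.
Total horizontal offset = 54.209 m.

54.2 m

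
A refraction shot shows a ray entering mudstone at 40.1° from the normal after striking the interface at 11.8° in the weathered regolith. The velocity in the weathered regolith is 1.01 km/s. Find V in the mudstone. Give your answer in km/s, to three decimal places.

Snell's law: sin 11.8°/V₁ = sin 40.1°/V₂.
V₂ = V₁·sin 40.1°/sin 11.8° = 1.01 × 3.1498 = 3.181 km/s.

3.181 km/s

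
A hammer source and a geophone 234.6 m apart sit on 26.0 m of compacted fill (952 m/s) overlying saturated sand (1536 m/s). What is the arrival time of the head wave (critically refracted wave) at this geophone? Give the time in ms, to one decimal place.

195.6 ms

t = x/V₂ + 2h·√(V₂²−V₁²)/(V₁V₂).
√(V₂²−V₁²) = √(1536²−952²) = 1205.4 m/s; delay term = 2·26.0·1205.4/(952·1536) = 0.04287 s.
t = 234.6/1536 + 0.04287 = 0.19560 s.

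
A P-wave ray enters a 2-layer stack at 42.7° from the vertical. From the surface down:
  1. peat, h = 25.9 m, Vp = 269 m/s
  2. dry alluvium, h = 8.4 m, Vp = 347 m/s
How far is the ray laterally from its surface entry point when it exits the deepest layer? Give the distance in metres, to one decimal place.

39.1 m

Apply Snell's law at each interface; in layer i the horizontal offset is hᵢ·tan θᵢ.
Layer 1: θ = 42.70°; offset = 25.9·tan 42.70° = 23.900 m.
Layer 2: sin θ = 347·sin 42.7°/269 = 0.8748, θ = 61.02°; offset = 8.4·tan 61.02° = 15.167 m.
Σ offsets = 39.067 m.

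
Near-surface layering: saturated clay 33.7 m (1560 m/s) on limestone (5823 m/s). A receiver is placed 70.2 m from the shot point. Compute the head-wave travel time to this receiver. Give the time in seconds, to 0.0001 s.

0.0537 s

θ_c = arcsin(V₁/V₂) = arcsin(1560/5823) = 15.54°, cos θ_c = 0.9634.
Intercept time tᵢ = 2h cos θ_c / V₁ = 2·33.7·0.9634/1560 = 0.04163 s.
t = x/V₂ + tᵢ = 70.2/5823 + 0.04163 = 0.05368 s.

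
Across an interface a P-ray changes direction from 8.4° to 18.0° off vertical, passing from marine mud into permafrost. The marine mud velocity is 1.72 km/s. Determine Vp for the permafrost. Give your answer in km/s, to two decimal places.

Snell's law: sin 8.4°/V₁ = sin 18.0°/V₂.
V₂ = V₁·sin 18.0°/sin 8.4° = 1.72 × 2.1154 = 3.64 km/s.

3.64 km/s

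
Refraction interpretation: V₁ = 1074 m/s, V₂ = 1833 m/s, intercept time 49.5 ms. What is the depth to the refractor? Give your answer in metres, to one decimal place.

θ_c = arcsin(1074/1833) = 35.87°; cos θ_c = 0.8104.
tᵢ = 2h cos θ_c/V₁ ⇒ h = tᵢ·V₁/(2 cos θ_c) = 0.0495·1074/(2·0.8104) = 32.80 m.

32.8 m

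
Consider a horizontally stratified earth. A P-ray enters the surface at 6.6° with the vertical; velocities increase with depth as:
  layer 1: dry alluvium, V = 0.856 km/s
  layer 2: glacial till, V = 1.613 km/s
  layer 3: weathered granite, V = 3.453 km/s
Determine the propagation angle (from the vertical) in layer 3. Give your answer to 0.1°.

Ray parameter p = sin 6.6° / 0.856 = 1.3427e-01 s/km.
sin θ_3 = p·V_3 = 1.3427e-01 × 3.453 = 0.4636.
θ_3 = arcsin 0.4636 = 27.62°.

27.6°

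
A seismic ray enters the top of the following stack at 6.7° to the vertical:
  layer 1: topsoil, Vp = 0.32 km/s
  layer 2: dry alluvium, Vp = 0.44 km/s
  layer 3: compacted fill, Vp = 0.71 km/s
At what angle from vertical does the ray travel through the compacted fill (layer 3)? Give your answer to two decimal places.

Ray parameter p = sin 6.7° / 0.32 = 3.6460e-01 s/km.
sin θ_3 = p·V_3 = 3.6460e-01 × 0.71 = 0.2589.
θ_3 = arcsin 0.2589 = 15.00°.

15.00°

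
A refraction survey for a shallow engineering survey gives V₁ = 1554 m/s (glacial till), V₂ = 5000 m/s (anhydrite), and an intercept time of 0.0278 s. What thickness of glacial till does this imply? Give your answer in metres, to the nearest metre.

23 m

θ_c = arcsin(1554/5000) = 18.11°; cos θ_c = 0.9505.
tᵢ = 2h cos θ_c/V₁ ⇒ h = tᵢ·V₁/(2 cos θ_c) = 0.0278·1554/(2·0.9505) = 22.73 m.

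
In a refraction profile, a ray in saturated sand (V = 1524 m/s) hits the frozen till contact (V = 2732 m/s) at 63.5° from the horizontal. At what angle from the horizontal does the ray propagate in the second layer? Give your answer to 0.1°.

36.9°

Convert to the normal: θ₁ = 90° − 63.5° = 26.5°.
sin θ₁/V₁ = sin θ₂/V₂ ⇒ sin θ₂ = 2732·sin 26.5°/1524 = 2732·0.4462/1524 = 0.7999.
θ₂ = arcsin 0.7999 = 53.12° from the normal.
From the interface: 90° − 53.12° = 36.88°.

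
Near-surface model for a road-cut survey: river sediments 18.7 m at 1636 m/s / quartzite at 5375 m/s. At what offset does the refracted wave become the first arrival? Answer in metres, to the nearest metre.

θ_c = arcsin(1636/5375) = 17.72°, so cos θ_c = 0.9526 and tᵢ = 2h cos θ_c/V₁ = 0.0218 s.
At crossover x/V₁ = x/V₂ + tᵢ ⇒ x = tᵢ/(1/V₁ − 1/V₂) = 0.02178/(6.1125e-04 − 1.8605e-04) = 51.21 m.

51 m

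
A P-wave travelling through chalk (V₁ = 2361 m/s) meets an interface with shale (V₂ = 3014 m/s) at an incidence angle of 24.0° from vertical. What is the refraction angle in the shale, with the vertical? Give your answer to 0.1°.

31.3°

sin θ₁/V₁ = sin θ₂/V₂ ⇒ sin θ₂ = 3014·sin 24.0°/2361 = 3014·0.4067/2361 = 0.5192.
θ₂ = sin⁻¹(0.5192) = 31.28° (from vertical).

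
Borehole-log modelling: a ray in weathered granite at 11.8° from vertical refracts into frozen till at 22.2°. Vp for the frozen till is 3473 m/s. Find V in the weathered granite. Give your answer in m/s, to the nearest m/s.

sin 11.8° = 0.2045; sin 22.2° = 0.3778.
V₁ = V₂·(sin θ₁/sin θ₂) = 3473·(0.2045/0.3778) = 1879.67 m/s.

1880 m/s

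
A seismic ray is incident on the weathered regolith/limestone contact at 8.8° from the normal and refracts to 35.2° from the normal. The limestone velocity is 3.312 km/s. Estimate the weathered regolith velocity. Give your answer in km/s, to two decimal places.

Snell's law: sin 8.8°/V₁ = sin 35.2°/V₂.
V₁ = V₂·sin 8.8°/sin 35.2° = 3.312 × 0.2654 = 0.88 km/s.

0.88 km/s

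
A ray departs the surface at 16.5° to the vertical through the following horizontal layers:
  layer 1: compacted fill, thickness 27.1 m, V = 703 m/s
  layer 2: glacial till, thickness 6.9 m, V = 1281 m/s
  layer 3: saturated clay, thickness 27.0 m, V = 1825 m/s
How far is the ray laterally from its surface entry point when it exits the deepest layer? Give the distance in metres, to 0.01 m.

41.67 m

Ray parameter p = sin 16.5° / 703 m/s = 4.0400e-04 s/m.
Layer 1: θ = 16.50°; offset = 27.1·tan 16.50° = 8.0274 m.
Layer 2: sin θ = p·1281 = 0.5175 → θ = 31.17°; offset = 6.9·tan 31.17° = 4.1733 m.
Layer 3: sin θ = p·1825 = 0.7373 → θ = 47.50°; offset = 27.0·tan 47.50° = 29.4681 m.
Summing the layer offsets gives 41.6688 m.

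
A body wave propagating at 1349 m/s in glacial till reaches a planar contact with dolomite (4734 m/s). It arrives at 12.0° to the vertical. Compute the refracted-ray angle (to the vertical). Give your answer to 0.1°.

Snell's law: sin θ₂ = (V₂/V₁)·sin θ₁ = (4734/1349)·sin 12.0° = 0.7296.
θ₂ = arcsin 0.7296 = 46.85° from the normal.

46.9°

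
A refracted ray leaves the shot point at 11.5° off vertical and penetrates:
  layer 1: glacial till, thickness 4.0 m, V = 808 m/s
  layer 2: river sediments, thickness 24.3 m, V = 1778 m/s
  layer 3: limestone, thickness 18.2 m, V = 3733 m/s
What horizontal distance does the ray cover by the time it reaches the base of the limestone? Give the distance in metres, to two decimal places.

55.73 m

Apply Snell's law at each interface; in layer i the horizontal offset is hᵢ·tan θᵢ.
Layer 1: θ = 11.50°; offset = 4.0·tan 11.50° = 0.8138 m.
Layer 2: sin θ = 1778·sin 11.5°/808 = 0.4387, θ = 26.02°; offset = 24.3·tan 26.02° = 11.8632 m.
Layer 3: sin θ = 3733·sin 11.5°/808 = 0.9211, θ = 67.09°; offset = 18.2·tan 67.09° = 43.0559 m.
Total horizontal offset = 55.7329 m.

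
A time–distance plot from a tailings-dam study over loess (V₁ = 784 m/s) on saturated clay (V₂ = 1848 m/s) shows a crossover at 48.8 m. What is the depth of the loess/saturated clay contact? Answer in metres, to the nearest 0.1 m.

x_cross = 2h·√((V₂+V₁)/(V₂−V₁)) → h = x_cross / (2·√((V₂+V₁)/(V₂−V₁))).
√((V₂+V₁)/(V₂−V₁)) = √((1848+784)/(1848−784)) = 1.5728.
h = 48.8 / (2·1.5728) = 15.51 m.

15.5 m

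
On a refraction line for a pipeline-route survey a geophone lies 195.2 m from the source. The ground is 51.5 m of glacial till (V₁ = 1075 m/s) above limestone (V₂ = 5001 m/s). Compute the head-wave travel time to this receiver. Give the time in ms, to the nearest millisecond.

θ_c = arcsin(V₁/V₂) = arcsin(1075/5001) = 12.41°, cos θ_c = 0.9766.
Intercept time tᵢ = 2h cos θ_c / V₁ = 2·51.5·0.9766/1075 = 0.09357 s.
t = x/V₂ + tᵢ = 195.2/5001 + 0.09357 = 0.13261 s.

133 ms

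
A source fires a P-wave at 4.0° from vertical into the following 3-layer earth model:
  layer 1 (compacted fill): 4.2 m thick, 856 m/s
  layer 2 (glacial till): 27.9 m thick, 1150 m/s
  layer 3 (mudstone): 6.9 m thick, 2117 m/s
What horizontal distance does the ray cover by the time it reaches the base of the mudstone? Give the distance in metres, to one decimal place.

4.1 m

Apply Snell's law at each interface; in layer i the horizontal offset is hᵢ·tan θᵢ.
Layer 1: θ = 4.00°; offset = 4.2·tan 4.00° = 0.294 m.
Layer 2: sin θ = 1150·sin 4.0°/856 = 0.0937, θ = 5.38°; offset = 27.9·tan 5.38° = 2.626 m.
Layer 3: sin θ = 2117·sin 4.0°/856 = 0.1725, θ = 9.93°; offset = 6.9·tan 9.93° = 1.208 m.
Summing the layer offsets gives 4.128 m.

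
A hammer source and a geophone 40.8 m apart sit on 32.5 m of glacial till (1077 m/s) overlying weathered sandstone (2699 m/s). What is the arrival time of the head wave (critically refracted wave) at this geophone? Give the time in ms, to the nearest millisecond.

t = x/V₂ + 2h·√(V₂²−V₁²)/(V₁V₂).
√(V₂²−V₁²) = √(2699²−1077²) = 2474.8 m/s; delay term = 2·32.5·2474.8/(1077·2699) = 0.05534 s.
t = 40.8/2699 + 0.05534 = 0.07046 s.

70 ms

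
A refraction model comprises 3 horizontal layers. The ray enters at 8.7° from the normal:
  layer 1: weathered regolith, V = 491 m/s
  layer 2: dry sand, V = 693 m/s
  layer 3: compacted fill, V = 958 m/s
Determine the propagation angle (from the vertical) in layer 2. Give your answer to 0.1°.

12.3°

Ray parameter p = sin 8.7° / 491 = 3.0807e-04 s/m.
sin θ_2 = p·V_2 = 3.0807e-04 × 693 = 0.2135.
θ_2 = 12.33° from the vertical.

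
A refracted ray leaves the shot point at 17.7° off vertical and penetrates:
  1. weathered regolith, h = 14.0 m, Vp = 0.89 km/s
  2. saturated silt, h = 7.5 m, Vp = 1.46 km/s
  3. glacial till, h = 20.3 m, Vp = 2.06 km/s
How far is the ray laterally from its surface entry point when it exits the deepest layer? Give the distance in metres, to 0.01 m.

Apply Snell's law at each interface; in layer i the horizontal offset is hᵢ·tan θᵢ.
Layer 1: θ = 17.70°; offset = 14.0·tan 17.70° = 4.4680 m.
Layer 2: sin θ = 1.46·sin 17.7°/0.89 = 0.4988, θ = 29.92°; offset = 7.5·tan 29.92° = 4.3157 m.
Layer 3: sin θ = 2.06·sin 17.7°/0.89 = 0.7037, θ = 44.73°; offset = 20.3·tan 44.73° = 20.1068 m.
Summing the layer offsets gives 28.8904 m.

28.89 m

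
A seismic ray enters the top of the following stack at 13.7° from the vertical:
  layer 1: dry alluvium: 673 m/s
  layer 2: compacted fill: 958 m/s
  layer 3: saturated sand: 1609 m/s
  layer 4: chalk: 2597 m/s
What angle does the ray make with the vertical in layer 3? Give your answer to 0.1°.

Ray parameter p = sin 13.7° / 673 = 3.5191e-04 s/m.
sin θ_3 = p·V_3 = 3.5191e-04 × 1609 = 0.5662.
θ_3 = arcsin 0.5662 = 34.49°.

34.5°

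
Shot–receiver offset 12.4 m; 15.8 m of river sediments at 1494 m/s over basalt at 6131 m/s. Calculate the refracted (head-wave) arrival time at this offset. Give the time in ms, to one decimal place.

t = x/V₂ + 2h·√(V₂²−V₁²)/(V₁V₂).
√(V₂²−V₁²) = √(6131²−1494²) = 5946.2 m/s; delay term = 2·15.8·5946.2/(1494·6131) = 0.02051 s.
t = 12.4/6131 + 0.02051 = 0.02254 s.

22.5 ms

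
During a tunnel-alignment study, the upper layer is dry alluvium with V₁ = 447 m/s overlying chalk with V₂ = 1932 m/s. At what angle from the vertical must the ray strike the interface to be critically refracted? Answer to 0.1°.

13.4°

Critical incidence: sin θ_c = V₁/V₂ = 447/1932 = 0.2314.
θ_c = arcsin 0.2314 = 13.38°.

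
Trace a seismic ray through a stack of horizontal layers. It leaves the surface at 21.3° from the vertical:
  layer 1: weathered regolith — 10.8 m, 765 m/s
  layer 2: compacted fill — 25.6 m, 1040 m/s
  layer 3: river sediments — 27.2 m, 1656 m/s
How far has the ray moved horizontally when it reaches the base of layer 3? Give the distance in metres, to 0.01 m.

Apply Snell's law at each interface; in layer i the horizontal offset is hᵢ·tan θᵢ.
Layer 1: θ = 21.30°; offset = 10.8·tan 21.30° = 4.2107 m.
Layer 2: sin θ = 1040·sin 21.3°/765 = 0.4938, θ = 29.59°; offset = 25.6·tan 29.59° = 14.5385 m.
Layer 3: sin θ = 1656·sin 21.3°/765 = 0.7863, θ = 51.84°; offset = 27.2·tan 51.84° = 34.6198 m.
Σ offsets = 53.3690 m.

53.37 m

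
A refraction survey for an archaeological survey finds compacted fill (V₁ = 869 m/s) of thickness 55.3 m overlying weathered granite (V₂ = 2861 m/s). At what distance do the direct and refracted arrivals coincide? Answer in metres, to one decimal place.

151.3 m

x_cross = 2h·√((V₂+V₁)/(V₂−V₁)).
(V₂+V₁)/(V₂−V₁) = (2861+869)/(2861−869) = 1.8725; √ = 1.3684.
x_cross = 2·55.3·1.3684 = 151.34 m.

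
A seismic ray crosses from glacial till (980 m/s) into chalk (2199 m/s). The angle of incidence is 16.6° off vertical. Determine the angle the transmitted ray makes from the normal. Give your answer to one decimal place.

Snell's law: sin θ₂ = (V₂/V₁)·sin θ₁ = (2199/980)·sin 16.6° = 0.6410.
θ₂ = sin⁻¹(0.6410) = 39.87° (from vertical).

39.9°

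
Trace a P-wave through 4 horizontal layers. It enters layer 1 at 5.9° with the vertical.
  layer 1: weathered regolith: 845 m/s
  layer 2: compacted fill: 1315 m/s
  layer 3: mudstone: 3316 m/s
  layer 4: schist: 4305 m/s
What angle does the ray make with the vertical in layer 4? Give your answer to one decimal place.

31.6°

Ray parameter p = sin 5.9° / 845 = 1.2165e-04 s/m.
sin θ_4 = p·V_4 = 1.2165e-04 × 4305 = 0.5237.
θ_4 = 31.58° from the vertical.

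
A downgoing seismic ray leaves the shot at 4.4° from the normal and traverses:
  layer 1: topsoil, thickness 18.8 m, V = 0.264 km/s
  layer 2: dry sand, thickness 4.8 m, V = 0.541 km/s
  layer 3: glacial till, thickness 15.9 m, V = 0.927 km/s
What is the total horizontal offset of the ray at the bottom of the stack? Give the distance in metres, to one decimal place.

6.7 m

Apply Snell's law at each interface; in layer i the horizontal offset is hᵢ·tan θᵢ.
Layer 1: θ = 4.40°; offset = 18.8·tan 4.40° = 1.447 m.
Layer 2: sin θ = 0.541·sin 4.4°/0.264 = 0.1572, θ = 9.05°; offset = 4.8·tan 9.05° = 0.764 m.
Layer 3: sin θ = 0.927·sin 4.4°/0.264 = 0.2694, θ = 15.63°; offset = 15.9·tan 15.63° = 4.448 m.
Summing the layer offsets gives 6.658 m.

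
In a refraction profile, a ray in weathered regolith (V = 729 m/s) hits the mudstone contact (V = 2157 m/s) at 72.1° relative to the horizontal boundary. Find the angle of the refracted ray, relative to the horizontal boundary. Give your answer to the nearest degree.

25°

Angle from the normal: 90° − 72.1° = 17.9°.
sin θ₁/V₁ = sin θ₂/V₂ ⇒ sin θ₂ = 2157·sin 17.9°/729 = 2157·0.3074/729 = 0.9094.
θ₂ = sin⁻¹(0.9094) = 65.43° (from vertical).
From the interface: 90° − 65.43° = 24.57°.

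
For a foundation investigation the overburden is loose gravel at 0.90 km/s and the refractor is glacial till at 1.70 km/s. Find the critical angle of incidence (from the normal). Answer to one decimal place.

Critical incidence: sin θ_c = V₁/V₂ = 0.90/1.70 = 0.5294.
θ_c = arcsin 0.5294 = 31.97°.

32.0°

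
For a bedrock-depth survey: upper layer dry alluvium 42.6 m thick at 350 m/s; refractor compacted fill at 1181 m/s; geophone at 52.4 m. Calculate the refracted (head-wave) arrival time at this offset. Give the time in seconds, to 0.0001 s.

0.2769 s

t = x/V₂ + 2h·√(V₂²−V₁²)/(V₁V₂).
√(V₂²−V₁²) = √(1181²−350²) = 1127.9 m/s; delay term = 2·42.6·1127.9/(350·1181) = 0.23249 s.
t = 52.4/1181 + 0.23249 = 0.27686 s.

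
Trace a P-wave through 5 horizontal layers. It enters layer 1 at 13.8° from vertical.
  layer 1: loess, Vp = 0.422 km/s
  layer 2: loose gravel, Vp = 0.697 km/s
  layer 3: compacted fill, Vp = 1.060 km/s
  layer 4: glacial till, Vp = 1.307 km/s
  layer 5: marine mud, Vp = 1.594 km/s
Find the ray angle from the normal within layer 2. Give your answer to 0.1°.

23.2°

Ray parameter p = sin 13.8° / 0.422 = 5.6525e-01 s/km.
sin θ_2 = p·V_2 = 5.6525e-01 × 0.697 = 0.3940.
θ_2 = arcsin 0.3940 = 23.20°.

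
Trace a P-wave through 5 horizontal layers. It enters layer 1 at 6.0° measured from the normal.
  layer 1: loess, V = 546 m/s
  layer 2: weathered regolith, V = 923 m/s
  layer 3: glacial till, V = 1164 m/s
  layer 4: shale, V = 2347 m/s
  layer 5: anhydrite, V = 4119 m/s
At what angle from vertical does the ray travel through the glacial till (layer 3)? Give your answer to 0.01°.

12.88°

Ray parameter p = sin 6.0° / 546 = 1.9144e-04 s/m.
sin θ_3 = p·V_3 = 1.9144e-04 × 1164 = 0.2228.
θ_3 = arcsin 0.2228 = 12.88°.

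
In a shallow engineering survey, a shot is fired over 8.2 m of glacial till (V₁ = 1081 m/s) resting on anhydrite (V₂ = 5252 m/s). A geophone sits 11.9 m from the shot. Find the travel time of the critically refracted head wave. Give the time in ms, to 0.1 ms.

θ_c = arcsin(V₁/V₂) = arcsin(1081/5252) = 11.88°, cos θ_c = 0.9786.
Intercept time tᵢ = 2h cos θ_c / V₁ = 2·8.2·0.9786/1081 = 0.01485 s.
t = x/V₂ + tᵢ = 11.9/5252 + 0.01485 = 0.01711 s.

17.1 ms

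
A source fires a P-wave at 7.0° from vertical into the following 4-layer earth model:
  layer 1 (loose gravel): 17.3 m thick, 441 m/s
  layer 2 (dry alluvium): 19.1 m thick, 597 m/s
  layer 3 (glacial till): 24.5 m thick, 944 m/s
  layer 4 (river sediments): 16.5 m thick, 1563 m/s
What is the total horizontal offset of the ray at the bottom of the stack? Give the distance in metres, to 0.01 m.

19.84 m

Apply Snell's law at each interface; in layer i the horizontal offset is hᵢ·tan θᵢ.
Layer 1: θ = 7.00°; offset = 17.3·tan 7.00° = 2.1242 m.
Layer 2: sin θ = 597·sin 7.0°/441 = 0.1650, θ = 9.50°; offset = 19.1·tan 9.50° = 3.1949 m.
Layer 3: sin θ = 944·sin 7.0°/441 = 0.2609, θ = 15.12°; offset = 24.5·tan 15.12° = 6.6206 m.
Layer 4: sin θ = 1563·sin 7.0°/441 = 0.4319, θ = 25.59°; offset = 16.5·tan 25.59° = 7.9020 m.
Σ offsets = 19.8417 m.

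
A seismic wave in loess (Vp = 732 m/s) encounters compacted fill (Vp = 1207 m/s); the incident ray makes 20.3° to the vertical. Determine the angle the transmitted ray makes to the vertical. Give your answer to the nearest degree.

35°

Snell's law: sin θ₂ = (V₂/V₁)·sin θ₁ = (1207/732)·sin 20.3° = 0.5721.
θ₂ = sin⁻¹(0.5721) = 34.89° (from vertical).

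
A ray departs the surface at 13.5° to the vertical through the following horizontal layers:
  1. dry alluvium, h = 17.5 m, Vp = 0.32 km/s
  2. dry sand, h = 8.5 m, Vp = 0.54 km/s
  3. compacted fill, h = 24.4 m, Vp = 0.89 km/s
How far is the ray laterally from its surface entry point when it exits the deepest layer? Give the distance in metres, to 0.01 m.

Apply Snell's law at each interface; in layer i the horizontal offset is hᵢ·tan θᵢ.
Layer 1: θ = 13.50°; offset = 17.5·tan 13.50° = 4.2014 m.
Layer 2: sin θ = 0.54·sin 13.5°/0.32 = 0.3939, θ = 23.20°; offset = 8.5·tan 23.20° = 3.6431 m.
Layer 3: sin θ = 0.89·sin 13.5°/0.32 = 0.6493, θ = 40.49°; offset = 24.4·tan 40.49° = 20.8297 m.
Total horizontal offset = 28.6741 m.

28.67 m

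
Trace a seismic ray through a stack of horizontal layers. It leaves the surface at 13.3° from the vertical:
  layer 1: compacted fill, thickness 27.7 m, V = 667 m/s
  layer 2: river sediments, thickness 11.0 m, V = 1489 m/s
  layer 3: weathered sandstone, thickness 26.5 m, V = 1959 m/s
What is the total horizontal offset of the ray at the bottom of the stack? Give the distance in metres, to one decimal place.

p = sin θ₁/V₁ = sin 13.3°/667 = 3.4490e-04 s/m is conserved through the stack.
Layer 1: θ = 13.30°; offset = 27.7·tan 13.30° = 6.548 m.
Layer 2: sin θ = p·1489 = 0.5136 → θ = 30.90°; offset = 11.0·tan 30.90° = 6.584 m.
Layer 3: sin θ = p·1959 = 0.6757 → θ = 42.51°; offset = 26.5·tan 42.51° = 24.288 m.
Summing the layer offsets gives 37.419 m.

37.4 m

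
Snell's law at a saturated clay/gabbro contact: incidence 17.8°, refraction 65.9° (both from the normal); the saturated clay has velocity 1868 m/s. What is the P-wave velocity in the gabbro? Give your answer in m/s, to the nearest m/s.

5578 m/s

Snell's law: sin 17.8°/V₁ = sin 65.9°/V₂.
V₂ = V₁·sin 65.9°/sin 17.8° = 1868 × 2.9861 = 5578.02 m/s.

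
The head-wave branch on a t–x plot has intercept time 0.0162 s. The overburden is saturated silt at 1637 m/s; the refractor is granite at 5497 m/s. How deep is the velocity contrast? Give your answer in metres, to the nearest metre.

h = tᵢ·V₁·V₂ / (2·√(V₂²−V₁²)).
√(V₂²−V₁²) = √(5497² − 1637²) = 5247.6 m/s.
h = 0.0162 s × 1637 × 5497 / (2 × 5247.6) = 13.89 m.

14 m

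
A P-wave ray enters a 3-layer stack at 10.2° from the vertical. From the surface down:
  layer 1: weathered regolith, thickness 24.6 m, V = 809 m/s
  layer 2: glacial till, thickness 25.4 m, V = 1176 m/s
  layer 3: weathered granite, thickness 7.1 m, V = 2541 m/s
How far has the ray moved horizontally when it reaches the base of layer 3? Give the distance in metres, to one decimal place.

15.9 m

p = sin θ₁/V₁ = sin 10.2°/809 = 2.1889e-04 s/m is conserved through the stack.
Layer 1: θ = 10.20°; offset = 24.6·tan 10.20° = 4.426 m.
Layer 2: sin θ = p·1176 = 0.2574 → θ = 14.92°; offset = 25.4·tan 14.92° = 6.766 m.
Layer 3: sin θ = p·2541 = 0.5562 → θ = 33.79°; offset = 7.1·tan 33.79° = 4.752 m.
Total horizontal offset = 15.945 m.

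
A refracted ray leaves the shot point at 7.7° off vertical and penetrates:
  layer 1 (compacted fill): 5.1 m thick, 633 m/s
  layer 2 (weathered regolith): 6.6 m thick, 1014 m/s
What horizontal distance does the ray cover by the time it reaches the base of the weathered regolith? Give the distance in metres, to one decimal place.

p = sin θ₁/V₁ = sin 7.7°/633 = 2.1167e-04 s/m is conserved through the stack.
Layer 1: θ = 7.70°; offset = 5.1·tan 7.70° = 0.690 m.
Layer 2: sin θ = p·1014 = 0.2146 → θ = 12.39°; offset = 6.6·tan 12.39° = 1.450 m.
Total horizontal offset = 2.140 m.

2.1 m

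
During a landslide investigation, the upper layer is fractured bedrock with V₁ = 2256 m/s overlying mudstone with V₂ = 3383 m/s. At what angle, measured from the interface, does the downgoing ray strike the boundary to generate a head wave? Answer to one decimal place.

Critical incidence: sin θ_c = V₁/V₂ = 2256/3383 = 0.6669.
θ_c = arcsin 0.6669 = 41.83°.
Measured from the interface: 90° − 41.83° = 48.17°.

48.2°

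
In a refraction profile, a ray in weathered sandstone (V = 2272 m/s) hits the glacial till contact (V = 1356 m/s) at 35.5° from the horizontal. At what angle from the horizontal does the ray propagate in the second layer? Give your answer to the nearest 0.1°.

Angle from the normal: 90° − 35.5° = 54.5°.
Snell's law: sin θ₂ = (V₂/V₁)·sin θ₁ = (1356/2272)·sin 54.5° = 0.4859.
θ₂ = sin⁻¹(0.4859) = 29.07° (from vertical).
From the interface: 90° − 29.07° = 60.93°.

60.9°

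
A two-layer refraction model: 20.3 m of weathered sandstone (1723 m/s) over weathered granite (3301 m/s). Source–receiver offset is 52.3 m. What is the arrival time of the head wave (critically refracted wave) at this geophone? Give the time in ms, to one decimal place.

35.9 ms

t = x/V₂ + 2h·√(V₂²−V₁²)/(V₁V₂).
√(V₂²−V₁²) = √(3301²−1723²) = 2815.6 m/s; delay term = 2·20.3·2815.6/(1723·3301) = 0.02010 s.
t = 52.3/3301 + 0.02010 = 0.03594 s.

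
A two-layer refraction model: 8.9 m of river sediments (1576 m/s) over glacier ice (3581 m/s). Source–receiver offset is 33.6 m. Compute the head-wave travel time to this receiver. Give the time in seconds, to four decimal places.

0.0195 s

t = x/V₂ + 2h·√(V₂²−V₁²)/(V₁V₂).
√(V₂²−V₁²) = √(3581²−1576²) = 3215.6 m/s; delay term = 2·8.9·3215.6/(1576·3581) = 0.01014 s.
t = 33.6/3581 + 0.01014 = 0.01952 s.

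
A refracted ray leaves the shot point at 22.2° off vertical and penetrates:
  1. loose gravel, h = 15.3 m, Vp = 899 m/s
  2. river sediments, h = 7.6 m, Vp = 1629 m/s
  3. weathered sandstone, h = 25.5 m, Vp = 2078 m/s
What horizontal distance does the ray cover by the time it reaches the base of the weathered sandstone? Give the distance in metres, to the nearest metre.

Ray parameter p = sin 22.2° / 899 m/s = 4.2029e-04 s/m.
Layer 1: θ = 22.20°; offset = 15.3·tan 22.20° = 6.244 m.
Layer 2: sin θ = p·1629 = 0.6847 → θ = 43.21°; offset = 7.6·tan 43.21° = 7.139 m.
Layer 3: sin θ = p·2078 = 0.8734 → θ = 60.85°; offset = 25.5·tan 60.85° = 45.724 m.
Σ offsets = 59.107 m.

59 m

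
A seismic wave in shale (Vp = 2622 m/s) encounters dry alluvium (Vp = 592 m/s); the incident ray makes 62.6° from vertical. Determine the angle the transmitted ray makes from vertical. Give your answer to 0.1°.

11.6°

sin θ₁/V₁ = sin θ₂/V₂ ⇒ sin θ₂ = 592·sin 62.6°/2622 = 592·0.8878/2622 = 0.2005.
θ₂ = arcsin 0.2005 = 11.56° from the normal.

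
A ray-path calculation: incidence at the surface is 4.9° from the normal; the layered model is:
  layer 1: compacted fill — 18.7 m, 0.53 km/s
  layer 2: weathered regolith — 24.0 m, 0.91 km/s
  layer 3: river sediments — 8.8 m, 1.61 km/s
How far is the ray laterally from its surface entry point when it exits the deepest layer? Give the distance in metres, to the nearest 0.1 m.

Apply Snell's law at each interface; in layer i the horizontal offset is hᵢ·tan θᵢ.
Layer 1: θ = 4.90°; offset = 18.7·tan 4.90° = 1.603 m.
Layer 2: sin θ = 0.91·sin 4.9°/0.53 = 0.1467, θ = 8.43°; offset = 24.0·tan 8.43° = 3.558 m.
Layer 3: sin θ = 1.61·sin 4.9°/0.53 = 0.2595, θ = 15.04°; offset = 8.8·tan 15.04° = 2.364 m.
Σ offsets = 7.526 m.

7.5 m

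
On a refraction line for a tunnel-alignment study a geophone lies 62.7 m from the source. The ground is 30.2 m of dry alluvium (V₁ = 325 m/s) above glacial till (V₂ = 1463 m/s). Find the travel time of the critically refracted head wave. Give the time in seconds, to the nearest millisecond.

0.224 s

θ_c = arcsin(V₁/V₂) = arcsin(325/1463) = 12.84°, cos θ_c = 0.9750.
Intercept time tᵢ = 2h cos θ_c / V₁ = 2·30.2·0.9750/325 = 0.18120 s.
t = x/V₂ + tᵢ = 62.7/1463 + 0.18120 = 0.22406 s.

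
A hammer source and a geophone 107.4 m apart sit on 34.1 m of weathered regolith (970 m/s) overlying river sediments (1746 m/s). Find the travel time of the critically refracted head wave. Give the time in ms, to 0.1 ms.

120.0 ms

θ_c = arcsin(V₁/V₂) = arcsin(970/1746) = 33.75°, cos θ_c = 0.8315.
Intercept time tᵢ = 2h cos θ_c / V₁ = 2·34.1·0.8315/970 = 0.05846 s.
t = x/V₂ + tᵢ = 107.4/1746 + 0.05846 = 0.11997 s.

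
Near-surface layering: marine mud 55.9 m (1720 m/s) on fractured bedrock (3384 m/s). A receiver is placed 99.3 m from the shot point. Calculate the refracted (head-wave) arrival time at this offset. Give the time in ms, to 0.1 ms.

85.3 ms

θ_c = arcsin(V₁/V₂) = arcsin(1720/3384) = 30.55°, cos θ_c = 0.8612.
Intercept time tᵢ = 2h cos θ_c / V₁ = 2·55.9·0.8612/1720 = 0.05598 s.
t = x/V₂ + tᵢ = 99.3/3384 + 0.05598 = 0.08532 s.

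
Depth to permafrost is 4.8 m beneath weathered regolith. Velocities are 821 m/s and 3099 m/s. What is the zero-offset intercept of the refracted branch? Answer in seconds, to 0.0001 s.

tᵢ = 2h·√(V₂²−V₁²)/(V₁V₂).
√(V₂²−V₁²) = √(3099²−821²) = 2988.3 m/s.
tᵢ = 2·4.8·2988.3/(821·3099) = 0.01128 s.

0.0113 s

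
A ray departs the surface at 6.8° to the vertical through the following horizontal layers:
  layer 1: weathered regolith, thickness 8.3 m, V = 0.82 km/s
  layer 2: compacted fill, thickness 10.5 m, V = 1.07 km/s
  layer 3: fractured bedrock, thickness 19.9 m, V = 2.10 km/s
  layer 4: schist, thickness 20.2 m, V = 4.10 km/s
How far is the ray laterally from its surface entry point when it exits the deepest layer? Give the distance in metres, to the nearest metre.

24 m

Apply Snell's law at each interface; in layer i the horizontal offset is hᵢ·tan θᵢ.
Layer 1: θ = 6.80°; offset = 8.3·tan 6.80° = 0.990 m.
Layer 2: sin θ = 1.07·sin 6.8°/0.82 = 0.1545, θ = 8.89°; offset = 10.5·tan 8.89° = 1.642 m.
Layer 3: sin θ = 2.10·sin 6.8°/0.82 = 0.3032, θ = 17.65°; offset = 19.9·tan 17.65° = 6.332 m.
Layer 4: sin θ = 4.10·sin 6.8°/0.82 = 0.5920, θ = 36.30°; offset = 20.2·tan 36.30° = 14.839 m.
Σ offsets = 23.803 m.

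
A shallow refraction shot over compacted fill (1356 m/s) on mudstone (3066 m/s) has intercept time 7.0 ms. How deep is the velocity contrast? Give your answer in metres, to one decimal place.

5.3 m

h = tᵢ·V₁·V₂ / (2·√(V₂²−V₁²)).
√(V₂²−V₁²) = √(3066² − 1356²) = 2749.8 m/s.
h = 0.007 s × 1356 × 3066 / (2 × 2749.8) = 5.29 m.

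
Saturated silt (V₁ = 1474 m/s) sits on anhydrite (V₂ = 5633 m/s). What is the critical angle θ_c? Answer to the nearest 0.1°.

15.2°

Critical incidence: sin θ_c = V₁/V₂ = 1474/5633 = 0.2617.
θ_c = arcsin 0.2617 = 15.17°.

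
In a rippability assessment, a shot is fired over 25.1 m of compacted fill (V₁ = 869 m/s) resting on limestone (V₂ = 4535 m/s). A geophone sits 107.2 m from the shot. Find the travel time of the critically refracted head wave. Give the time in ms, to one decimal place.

θ_c = arcsin(V₁/V₂) = arcsin(869/4535) = 11.05°, cos θ_c = 0.9815.
Intercept time tᵢ = 2h cos θ_c / V₁ = 2·25.1·0.9815/869 = 0.05670 s.
t = x/V₂ + tᵢ = 107.2/4535 + 0.05670 = 0.08034 s.

80.3 ms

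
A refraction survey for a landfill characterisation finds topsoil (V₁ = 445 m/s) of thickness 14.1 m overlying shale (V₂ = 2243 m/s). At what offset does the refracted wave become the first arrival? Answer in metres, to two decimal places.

34.48 m

θ_c = arcsin(445/2243) = 11.44°, so cos θ_c = 0.9801 and tᵢ = 2h cos θ_c/V₁ = 0.0621 s.
At crossover x/V₁ = x/V₂ + tᵢ ⇒ x = tᵢ/(1/V₁ − 1/V₂) = 0.06211/(2.2472e-03 − 4.4583e-04) = 34.48 m.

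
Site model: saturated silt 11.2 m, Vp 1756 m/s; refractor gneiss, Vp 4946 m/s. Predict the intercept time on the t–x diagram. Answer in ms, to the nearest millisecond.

θ_c = arcsin(V₁/V₂) = arcsin(1756/4946) = 20.80°; cos θ_c = 0.9349.
tᵢ = 2h·cos θ_c / V₁ = 2·11.2·0.9349 / 1756 = 0.01193 s.

12 ms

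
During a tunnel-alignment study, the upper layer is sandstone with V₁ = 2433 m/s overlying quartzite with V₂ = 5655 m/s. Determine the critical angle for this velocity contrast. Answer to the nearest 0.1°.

At critical incidence the refracted ray runs along the interface (θ₂ = 90°), so sin θ_c = V₁/V₂.
θ_c = arcsin(2433/5655) = arcsin 0.4302 = 25.48°.

25.5°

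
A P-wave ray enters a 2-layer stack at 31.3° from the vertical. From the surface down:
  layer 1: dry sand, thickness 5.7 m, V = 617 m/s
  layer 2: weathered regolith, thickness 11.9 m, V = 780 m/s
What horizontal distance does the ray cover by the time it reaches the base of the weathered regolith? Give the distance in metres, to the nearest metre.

Apply Snell's law at each interface; in layer i the horizontal offset is hᵢ·tan θᵢ.
Layer 1: θ = 31.30°; offset = 5.7·tan 31.30° = 3.466 m.
Layer 2: sin θ = 780·sin 31.3°/617 = 0.6568, θ = 41.05°; offset = 11.9·tan 41.05° = 10.364 m.
Total horizontal offset = 13.830 m.

14 m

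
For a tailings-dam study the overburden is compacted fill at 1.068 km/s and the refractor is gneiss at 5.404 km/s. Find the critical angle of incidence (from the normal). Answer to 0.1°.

Critical incidence: sin θ_c = V₁/V₂ = 1.068/5.404 = 0.1976.
θ_c = arcsin 0.1976 = 11.40°.

11.4°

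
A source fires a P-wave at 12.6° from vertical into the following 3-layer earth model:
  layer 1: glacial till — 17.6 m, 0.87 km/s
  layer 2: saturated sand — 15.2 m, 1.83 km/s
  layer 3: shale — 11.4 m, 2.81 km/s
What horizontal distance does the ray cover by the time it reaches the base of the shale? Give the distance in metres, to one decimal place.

23.1 m

Ray parameter p = sin 12.6° / 0.87 km/s = 2.5074e-01 s/km.
Layer 1: θ = 12.60°; offset = 17.6·tan 12.60° = 3.934 m.
Layer 2: sin θ = p·1.83 = 0.4589 → θ = 27.31°; offset = 15.2·tan 27.31° = 7.850 m.
Layer 3: sin θ = p·2.81 = 0.7046 → θ = 44.80°; offset = 11.4·tan 44.80° = 11.319 m.
Total horizontal offset = 23.103 m.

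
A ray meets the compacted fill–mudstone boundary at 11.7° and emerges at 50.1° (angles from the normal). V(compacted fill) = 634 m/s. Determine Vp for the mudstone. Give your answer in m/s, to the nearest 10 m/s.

2400 m/s

sin 11.7° = 0.2028; sin 50.1° = 0.7672.
V₂ = V₁·(sin θ₂/sin θ₁) = 634·(0.7672/0.2028) = 2398.49 m/s.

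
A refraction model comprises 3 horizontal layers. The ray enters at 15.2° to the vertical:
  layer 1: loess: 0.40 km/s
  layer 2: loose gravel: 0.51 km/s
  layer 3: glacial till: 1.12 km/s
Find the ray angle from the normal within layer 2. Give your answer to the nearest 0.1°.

Snell's law across each interface conserves sin θ / V, so sin θ_2 = V_2·sin θ₁/V₁.
sin θ_2 = 0.51 × sin 15.2° / 0.40 = 0.3343.
θ_2 = arcsin 0.3343 = 19.53°.

19.5°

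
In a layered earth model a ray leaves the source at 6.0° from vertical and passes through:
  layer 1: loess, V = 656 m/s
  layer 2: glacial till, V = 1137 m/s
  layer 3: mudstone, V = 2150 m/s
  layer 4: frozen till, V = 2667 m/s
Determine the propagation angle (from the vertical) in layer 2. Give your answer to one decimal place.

10.4°

Ray parameter p = sin 6.0° / 656 = 1.5934e-04 s/m.
sin θ_2 = p·V_2 = 1.5934e-04 × 1137 = 0.1812.
θ_2 = 10.44° from the vertical.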